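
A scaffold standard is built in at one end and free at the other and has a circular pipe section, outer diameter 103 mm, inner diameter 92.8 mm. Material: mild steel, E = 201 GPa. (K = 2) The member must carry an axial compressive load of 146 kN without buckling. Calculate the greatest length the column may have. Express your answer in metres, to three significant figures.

L_max ≈ 2.53 m

d_o = 103 mm, d_i = 92.8 mm
I = π(d_o⁴ − d_i⁴)/64 = π(103⁴ − 92.80⁴)/64 = 1.884×10^6 mm⁴
I = 1.884×10^-6 m⁴
At the buckling limit P_cr = P = 1.460×10^5 N
From P_cr = π²EI/(K·L)²:  L = (1/K)·√(π²EI/P_cr) = (1/2)·√(π²×2.01×10^11×1.884×10^-6/1.460×10^5)
L = 2.53 m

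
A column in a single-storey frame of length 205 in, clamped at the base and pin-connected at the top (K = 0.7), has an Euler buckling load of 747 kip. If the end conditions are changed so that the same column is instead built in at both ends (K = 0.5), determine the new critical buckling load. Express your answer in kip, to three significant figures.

P_cr ∝ 1/K², so P_cr,new = P_cr,old × (K_old/K_new)² = 747 × (0.7/0.5)²
= 747 × 1.960 = 1460 kip

P_cr ≈ 1460 kip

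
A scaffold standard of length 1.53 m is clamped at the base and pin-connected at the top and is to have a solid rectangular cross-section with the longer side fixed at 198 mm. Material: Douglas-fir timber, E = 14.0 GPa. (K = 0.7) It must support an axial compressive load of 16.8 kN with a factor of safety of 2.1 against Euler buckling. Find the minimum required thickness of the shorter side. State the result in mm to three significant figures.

Required P_cr = n·P = 2.1 × 16.8 = 35.28 kN
L_e = K·L = 0.7 × 1.53 = 1.071 m
Required I = P_cr·L_e²/(π²E) = 3.528×10^4 × 1.071² / (π² × 1.40×10^10) = 2.929×10^-7 m⁴
I_req = 2.929×10^5 mm⁴
Rectangle, weak axis: I_min = h·b³/12 with h = 198 mm fixed  ⇒  b = (12I/h)^(1/3) = 26.1 mm

b ≈ 26.1 mm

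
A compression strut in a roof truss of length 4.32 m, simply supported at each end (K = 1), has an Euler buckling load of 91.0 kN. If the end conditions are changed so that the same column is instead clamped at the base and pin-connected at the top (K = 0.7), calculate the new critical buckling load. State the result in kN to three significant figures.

P_cr ∝ 1/K², so P_cr,new = P_cr,old × (K_old/K_new)² = 91.0 × (1/0.7)²
= 91.0 × 2.041 = 186 kN

P_cr ≈ 186 kN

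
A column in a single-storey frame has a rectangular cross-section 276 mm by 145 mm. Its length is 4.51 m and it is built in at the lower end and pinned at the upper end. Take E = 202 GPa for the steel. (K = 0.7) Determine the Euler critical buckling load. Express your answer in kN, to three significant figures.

P_cr ≈ 14000 kN

Buckling occurs about the weak axis: I_min = h·b³/12 with b = 145 mm (the shorter side).
I_min = 276×145³/12 = 7.012×10^7 mm⁴
I = 7.012×10^7 mm⁴ = 7.012×10^-5 m⁴
Effective length L_e = K·L = 0.7 × 4.51 = 3.157 m
P_cr = π²EI / L_e² = π² × 202×10⁹ × 7.012×10^-5 / 3.157² = 1.403×10^7 N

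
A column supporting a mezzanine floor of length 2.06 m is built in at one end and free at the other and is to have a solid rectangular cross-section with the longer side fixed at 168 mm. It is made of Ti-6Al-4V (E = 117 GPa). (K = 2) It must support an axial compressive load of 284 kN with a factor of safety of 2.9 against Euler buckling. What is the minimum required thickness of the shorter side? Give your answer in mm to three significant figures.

b ≈ 95.3 mm

Required P_cr = n·P = 2.9 × 284 = 823.6 kN
L_e = K·L = 2 × 2.06 = 4.120 m
Required I = P_cr·L_e²/(π²E) = 8.236×10^5 × 4.120² / (π² × 1.17×10^11) = 1.211×10^-5 m⁴
I_req = 1.211×10^7 mm⁴
Rectangle, weak axis: I_min = h·b³/12 with h = 168 mm fixed  ⇒  b = (12I/h)^(1/3) = 95.3 mm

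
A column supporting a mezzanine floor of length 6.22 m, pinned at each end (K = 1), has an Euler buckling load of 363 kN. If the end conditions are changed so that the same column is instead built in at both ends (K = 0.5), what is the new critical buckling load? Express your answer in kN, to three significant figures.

P_cr ≈ 1450 kN

P_cr ∝ 1/K², so P_cr,new = P_cr,old × (K_old/K_new)² = 363 × (1/0.5)²
= 363 × 4.000 = 1450 kN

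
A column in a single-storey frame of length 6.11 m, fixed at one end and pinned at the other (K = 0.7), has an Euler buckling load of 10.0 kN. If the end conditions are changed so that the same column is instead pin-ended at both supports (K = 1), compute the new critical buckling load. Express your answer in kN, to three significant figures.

P_cr ≈ 4.90 kN

P_cr ∝ 1/K², so P_cr,new = P_cr,old × (K_old/K_new)² = 10.0 × (0.7/1)²
= 10.0 × 0.4900 = 4.90 kN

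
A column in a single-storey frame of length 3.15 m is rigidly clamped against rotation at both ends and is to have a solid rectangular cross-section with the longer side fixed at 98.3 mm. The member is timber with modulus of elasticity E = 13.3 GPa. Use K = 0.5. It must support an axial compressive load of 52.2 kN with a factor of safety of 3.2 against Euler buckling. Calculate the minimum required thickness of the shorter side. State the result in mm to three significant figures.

Required P_cr = n·P = 3.2 × 52.2 = 167.0 kN
L_e = K·L = 0.5 × 3.15 = 1.575 m
Required I = P_cr·L_e²/(π²E) = 1.670×10^5 × 1.575² / (π² × 1.33×10^10) = 3.157×10^-6 m⁴
I_req = 3.157×10^6 mm⁴
Rectangle, weak axis: I_min = h·b³/12 with h = 98.3 mm fixed  ⇒  b = (12I/h)^(1/3) = 72.8 mm

b ≈ 72.8 mm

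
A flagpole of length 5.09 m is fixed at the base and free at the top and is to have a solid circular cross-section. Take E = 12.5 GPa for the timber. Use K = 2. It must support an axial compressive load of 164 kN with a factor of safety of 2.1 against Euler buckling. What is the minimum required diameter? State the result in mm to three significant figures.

Required P_cr = n·P = 2.1 × 164 = 344.4 kN
L_e = K·L = 2 × 5.09 = 10.18 m
Required I = P_cr·L_e²/(π²E) = 3.444×10^5 × 10.18² / (π² × 1.25×10^10) = 2.893×10^-4 m⁴
I_req = 2.893×10^8 mm⁴
Solid circle: I = πd⁴/64  ⇒  d = (64I/π)^(1/4) = (64×2.893×10^8/π)^(1/4) = 277 mm

d ≈ 277 mm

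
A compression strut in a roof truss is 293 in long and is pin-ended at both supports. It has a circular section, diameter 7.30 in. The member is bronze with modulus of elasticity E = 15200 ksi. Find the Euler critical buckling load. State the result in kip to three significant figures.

I = πd⁴/64 = π×7.30⁴/64 = 139.4 in⁴
Effective length L_e = K·L = 1 × 293 = 293.0 in
P_cr = π²EI / L_e² = π² × 15200×10³ × 139.4 / 293.0² = 2.436×10^5 lb

P_cr ≈ 244 kip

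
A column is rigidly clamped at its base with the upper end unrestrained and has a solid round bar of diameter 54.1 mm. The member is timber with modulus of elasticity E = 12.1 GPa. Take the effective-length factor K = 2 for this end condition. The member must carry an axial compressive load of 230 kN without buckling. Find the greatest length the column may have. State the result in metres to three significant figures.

L_max ≈ 0.234 m

I = πd⁴/64 = π×54.1⁴/64 = 4.205×10^5 mm⁴
I = 4.205×10^-7 m⁴
At the buckling limit P_cr = P = 2.300×10^5 N
From P_cr = π²EI/(K·L)²:  L = (1/K)·√(π²EI/P_cr) = (1/2)·√(π²×1.21×10^10×4.205×10^-7/2.300×10^5)
L = 0.234 m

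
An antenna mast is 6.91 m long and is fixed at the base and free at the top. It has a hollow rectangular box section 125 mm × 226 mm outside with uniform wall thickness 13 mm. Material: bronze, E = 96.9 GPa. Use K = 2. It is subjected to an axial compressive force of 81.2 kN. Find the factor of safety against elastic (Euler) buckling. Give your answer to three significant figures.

n ≈ 1.27

Inner dimensions: h_i = 226 − 2×13 = 200.0 mm, b_i = 125 − 2×13 = 99.00 mm
Weak-axis I_min = (h_o·b_o³ − h_i·b_i³)/12 with b_o = 125, b_i = 99.00 mm (shorter outer/inner sides).
I_min = (226×125³ − 200.0×99.00³)/12 = 2.061×10^7 mm⁴
I = 2.061×10^7 mm⁴ = 2.061×10^-5 m⁴
Effective length L_e = K·L = 2 × 6.91 = 13.82 m
P_cr = π²EI / L_e² = π² × 96.9×10⁹ × 2.061×10^-5 / 13.82² = 1.032×10^5 N
Factor of safety n = P_cr / P = 103.21 / 81.2 = 1.27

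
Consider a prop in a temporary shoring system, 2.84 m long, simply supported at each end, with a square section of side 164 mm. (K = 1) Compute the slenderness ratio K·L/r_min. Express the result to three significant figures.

λ ≈ 60.0

I = a⁴/12 = 164⁴/12 = 6.028×10^7 mm⁴
A = 2.690×10^4 mm²;  r_min = √(I/A) = √(6.028×10^7/2.690×10^4) = 47.34 mm
L_e = K·L = 1 × 2.84 m = 2.840 m = 2840.0 mm
λ = L_e / r_min = 2840.0 / 47.34 = 60.0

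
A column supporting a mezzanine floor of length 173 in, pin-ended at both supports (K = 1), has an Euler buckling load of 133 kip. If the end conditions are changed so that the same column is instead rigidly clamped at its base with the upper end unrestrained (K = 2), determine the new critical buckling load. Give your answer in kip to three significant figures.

P_cr ∝ 1/K², so P_cr,new = P_cr,old × (K_old/K_new)² = 133 × (1/2)²
= 133 × 0.2500 = 33.2 kip

P_cr ≈ 33.2 kip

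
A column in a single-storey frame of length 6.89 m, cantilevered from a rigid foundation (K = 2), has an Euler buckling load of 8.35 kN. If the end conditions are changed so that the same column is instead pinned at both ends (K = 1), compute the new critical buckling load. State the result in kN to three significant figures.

P_cr ∝ 1/K², so P_cr,new = P_cr,old × (K_old/K_new)² = 8.35 × (2/1)²
= 8.35 × 4.000 = 33.4 kN

P_cr ≈ 33.4 kN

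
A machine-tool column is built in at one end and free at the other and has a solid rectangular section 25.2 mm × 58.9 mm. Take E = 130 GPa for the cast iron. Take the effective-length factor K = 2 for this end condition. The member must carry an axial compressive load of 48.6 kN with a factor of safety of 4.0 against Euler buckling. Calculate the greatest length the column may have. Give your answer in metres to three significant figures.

L_max ≈ 0.360 m

Buckling occurs about the weak axis: I_min = h·b³/12 with b = 25.2 mm (the shorter side).
I_min = 58.9×25.2³/12 = 7.855×10^4 mm⁴
I = 7.855×10^-8 m⁴
Required critical load P_cr = n·P = 4.0 × 48.6 = 194.4 kN = 1.944×10^5 N
From P_cr = π²EI/(K·L)²:  L = (1/K)·√(π²EI/P_cr) = (1/2)·√(π²×1.30×10^11×7.855×10^-8/1.944×10^5)
L = 0.360 m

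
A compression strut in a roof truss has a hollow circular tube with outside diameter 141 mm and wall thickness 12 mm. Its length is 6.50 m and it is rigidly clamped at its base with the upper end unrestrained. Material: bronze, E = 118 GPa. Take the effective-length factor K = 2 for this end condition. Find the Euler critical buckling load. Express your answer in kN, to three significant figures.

Inner diameter d_i = 141 − 2×12 = 117.0 mm
I = π(d_o⁴ − d_i⁴)/64 = π(141⁴ − 117.0⁴)/64 = 1.020×10^7 mm⁴
I = 1.020×10^7 mm⁴ = 1.020×10^-5 m⁴
Effective length L_e = K·L = 2 × 6.50 = 13.00 m
P_cr = π²EI / L_e² = π² × 118×10⁹ × 1.020×10^-5 / 13.00² = 7.031×10^4 N

P_cr ≈ 70.3 kN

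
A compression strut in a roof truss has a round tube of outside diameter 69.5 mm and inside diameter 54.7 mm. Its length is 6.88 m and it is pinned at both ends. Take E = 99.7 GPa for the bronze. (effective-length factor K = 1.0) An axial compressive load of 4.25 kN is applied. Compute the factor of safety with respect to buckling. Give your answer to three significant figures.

n ≈ 3.45

d_o = 69.5 mm, d_i = 54.7 mm
I = π(d_o⁴ − d_i⁴)/64 = π(69.5⁴ − 54.70⁴)/64 = 7.058×10^5 mm⁴
I = 7.058×10^5 mm⁴ = 7.058×10^-7 m⁴
Effective length L_e = K·L = 1 × 6.88 = 6.880 m
P_cr = π²EI / L_e² = π² × 99.7×10⁹ × 7.058×10^-7 / 6.880² = 1.467×10^4 N
Factor of safety n = P_cr / P = 14.673 / 4.25 = 3.45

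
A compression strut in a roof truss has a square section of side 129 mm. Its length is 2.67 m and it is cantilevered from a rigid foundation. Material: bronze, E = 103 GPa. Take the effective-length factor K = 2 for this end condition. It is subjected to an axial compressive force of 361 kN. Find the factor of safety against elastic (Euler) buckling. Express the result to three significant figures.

I = a⁴/12 = 129⁴/12 = 2.308×10^7 mm⁴
I = 2.308×10^7 mm⁴ = 2.308×10^-5 m⁴
Effective length L_e = K·L = 2 × 2.67 = 5.340 m
P_cr = π²EI / L_e² = π² × 103×10⁹ × 2.308×10^-5 / 5.340² = 8.227×10^5 N
Factor of safety n = P_cr / P = 822.68 / 361 = 2.28

n ≈ 2.28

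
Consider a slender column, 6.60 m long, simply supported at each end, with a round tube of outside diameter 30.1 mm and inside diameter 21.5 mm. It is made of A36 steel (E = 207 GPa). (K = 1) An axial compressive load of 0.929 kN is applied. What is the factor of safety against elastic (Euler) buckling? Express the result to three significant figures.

n ≈ 1.50

d_o = 30.1 mm, d_i = 21.5 mm
I = π(d_o⁴ − d_i⁴)/64 = π(30.1⁴ − 21.50⁴)/64 = 2.980×10^4 mm⁴
I = 2.980×10^4 mm⁴ = 2.980×10^-8 m⁴
Effective length L_e = K·L = 1 × 6.60 = 6.600 m
P_cr = π²EI / L_e² = π² × 207×10⁹ × 2.980×10^-8 / 6.600² = 1.398×10^3 N
Factor of safety n = P_cr / P = 1.3979 / 0.929 = 1.50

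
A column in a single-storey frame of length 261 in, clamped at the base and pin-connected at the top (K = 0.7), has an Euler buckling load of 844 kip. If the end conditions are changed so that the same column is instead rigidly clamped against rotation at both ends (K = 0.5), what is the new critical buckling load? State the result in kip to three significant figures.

P_cr ≈ 1650 kip

P_cr ∝ 1/K², so P_cr,new = P_cr,old × (K_old/K_new)² = 844 × (0.7/0.5)²
= 844 × 1.960 = 1650 kip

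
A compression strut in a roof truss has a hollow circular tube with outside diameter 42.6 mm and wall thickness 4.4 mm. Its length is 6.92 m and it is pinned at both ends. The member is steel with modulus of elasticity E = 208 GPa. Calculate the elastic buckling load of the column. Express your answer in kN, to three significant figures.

P_cr ≈ 4.18 kN

Inner diameter d_i = 42.6 − 2×4.4 = 33.80 mm
I = π(d_o⁴ − d_i⁴)/64 = π(42.6⁴ − 33.80⁴)/64 = 9.759×10^4 mm⁴
I = 9.759×10^4 mm⁴ = 9.759×10^-8 m⁴
Effective length L_e = K·L = 1 × 6.92 = 6.920 m
P_cr = π²EI / L_e² = π² × 208×10⁹ × 9.759×10^-8 / 6.920² = 4.184×10^3 N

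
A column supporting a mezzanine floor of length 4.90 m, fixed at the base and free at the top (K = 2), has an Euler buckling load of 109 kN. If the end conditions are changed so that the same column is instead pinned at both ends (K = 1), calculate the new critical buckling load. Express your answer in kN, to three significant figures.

P_cr ≈ 436 kN

P_cr ∝ 1/K², so P_cr,new = P_cr,old × (K_old/K_new)² = 109 × (2/1)²
= 109 × 4.000 = 436 kN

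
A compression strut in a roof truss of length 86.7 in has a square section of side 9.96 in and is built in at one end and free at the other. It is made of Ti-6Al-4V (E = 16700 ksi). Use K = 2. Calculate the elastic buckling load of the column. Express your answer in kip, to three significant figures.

I = a⁴/12 = 9.96⁴/12 = 820.1 in⁴
Effective length L_e = K·L = 2 × 86.7 = 173.4 in
P_cr = π²EI / L_e² = π² × 16700×10³ × 820.1 / 173.4² = 4.495×10^6 lb

P_cr ≈ 4500 kip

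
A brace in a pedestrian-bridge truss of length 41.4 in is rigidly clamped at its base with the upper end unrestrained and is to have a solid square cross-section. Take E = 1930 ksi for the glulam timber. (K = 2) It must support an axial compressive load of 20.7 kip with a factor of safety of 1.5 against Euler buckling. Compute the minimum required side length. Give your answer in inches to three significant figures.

a ≈ 3.40 in

Required P_cr = n·P = 1.5 × 20.7 = 31.05 kip
L_e = K·L = 2 × 41.4 = 82.80 in
Required I = P_cr·L_e²/(π²E) = 3.105×10^4 × 82.80² / (π² × 1.93×10^6) = 11.18 in⁴
Solid square: I = a⁴/12  ⇒  a = (12I)^(1/4) = (12×11.18)^(1/4) = 3.40 in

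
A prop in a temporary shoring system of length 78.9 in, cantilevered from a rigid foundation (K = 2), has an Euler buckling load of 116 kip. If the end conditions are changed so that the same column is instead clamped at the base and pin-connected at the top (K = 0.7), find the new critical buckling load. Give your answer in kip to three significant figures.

P_cr ≈ 947 kip

P_cr ∝ 1/K², so P_cr,new = P_cr,old × (K_old/K_new)² = 116 × (2/0.7)²
= 116 × 8.163 = 947 kip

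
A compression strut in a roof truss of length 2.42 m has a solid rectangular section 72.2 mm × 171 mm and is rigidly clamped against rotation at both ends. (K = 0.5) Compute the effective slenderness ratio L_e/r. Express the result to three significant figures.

λ ≈ 58.1

For a rectangle r_min = b/√12 = 72.2/√12 = 20.84 mm
L_e = K·L = 0.5 × 2.42 m = 1.210 m = 1210.0 mm
λ = L_e / r_min = 1210.0 / 20.84 = 58.1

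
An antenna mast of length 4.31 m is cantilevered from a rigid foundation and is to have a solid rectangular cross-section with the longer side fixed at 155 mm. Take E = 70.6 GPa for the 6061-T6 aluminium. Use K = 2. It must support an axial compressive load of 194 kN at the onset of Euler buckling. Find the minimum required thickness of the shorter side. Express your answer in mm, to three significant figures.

L_e = K·L = 2 × 4.31 = 8.620 m
Required I = P_cr·L_e²/(π²E) = 1.940×10^5 × 8.620² / (π² × 7.06×10^10) = 2.069×10^-5 m⁴
I_req = 2.069×10^7 mm⁴
Rectangle, weak axis: I_min = h·b³/12 with h = 155 mm fixed  ⇒  b = (12I/h)^(1/3) = 117 mm

b ≈ 117 mm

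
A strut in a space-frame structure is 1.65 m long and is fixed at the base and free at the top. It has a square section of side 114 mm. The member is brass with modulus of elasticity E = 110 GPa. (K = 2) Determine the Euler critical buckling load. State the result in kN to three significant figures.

P_cr ≈ 1400 kN

I = a⁴/12 = 114⁴/12 = 1.407×10^7 mm⁴
I = 1.407×10^7 mm⁴ = 1.407×10^-5 m⁴
Effective length L_e = K·L = 2 × 1.65 = 3.300 m
P_cr = π²EI / L_e² = π² × 110×10⁹ × 1.407×10^-5 / 3.300² = 1.403×10^6 N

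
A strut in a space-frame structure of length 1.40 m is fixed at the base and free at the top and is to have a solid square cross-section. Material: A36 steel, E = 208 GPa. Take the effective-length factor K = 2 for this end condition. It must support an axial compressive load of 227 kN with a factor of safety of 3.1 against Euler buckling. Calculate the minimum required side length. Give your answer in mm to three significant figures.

a ≈ 75.4 mm

Required P_cr = n·P = 3.1 × 227 = 703.7 kN
L_e = K·L = 2 × 1.40 = 2.800 m
Required I = P_cr·L_e²/(π²E) = 7.037×10^5 × 2.800² / (π² × 2.08×10^11) = 2.687×10^-6 m⁴
I_req = 2.687×10^6 mm⁴
Solid square: I = a⁴/12  ⇒  a = (12I)^(1/4) = (12×2.687×10^6)^(1/4) = 75.4 mm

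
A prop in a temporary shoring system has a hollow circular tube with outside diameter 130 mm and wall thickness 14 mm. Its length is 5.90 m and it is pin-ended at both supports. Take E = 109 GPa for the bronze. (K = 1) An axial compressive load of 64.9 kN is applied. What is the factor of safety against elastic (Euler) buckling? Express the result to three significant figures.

Inner diameter d_i = 130 − 2×14 = 102.0 mm
I = π(d_o⁴ − d_i⁴)/64 = π(130⁴ − 102.0⁴)/64 = 8.706×10^6 mm⁴
I = 8.706×10^6 mm⁴ = 8.706×10^-6 m⁴
Effective length L_e = K·L = 1 × 5.90 = 5.900 m
P_cr = π²EI / L_e² = π² × 109×10⁹ × 8.706×10^-6 / 5.900² = 2.691×10^5 N
Factor of safety n = P_cr / P = 269.07 / 64.9 = 4.15

n ≈ 4.15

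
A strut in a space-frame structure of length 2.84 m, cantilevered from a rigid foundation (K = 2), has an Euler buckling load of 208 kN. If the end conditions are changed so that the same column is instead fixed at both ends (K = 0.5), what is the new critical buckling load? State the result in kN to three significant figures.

P_cr ≈ 3330 kN

P_cr ∝ 1/K², so P_cr,new = P_cr,old × (K_old/K_new)² = 208 × (2/0.5)²
= 208 × 16.00 = 3330 kN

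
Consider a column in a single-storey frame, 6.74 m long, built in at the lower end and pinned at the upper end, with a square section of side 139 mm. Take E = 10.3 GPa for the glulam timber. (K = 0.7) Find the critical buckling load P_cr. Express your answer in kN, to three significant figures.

I = a⁴/12 = 139⁴/12 = 3.111×10^7 mm⁴
I = 3.111×10^7 mm⁴ = 3.111×10^-5 m⁴
Effective length L_e = K·L = 0.7 × 6.74 = 4.718 m
P_cr = π²EI / L_e² = π² × 10.3×10⁹ × 3.111×10^-5 / 4.718² = 1.421×10^5 N

P_cr ≈ 142 kN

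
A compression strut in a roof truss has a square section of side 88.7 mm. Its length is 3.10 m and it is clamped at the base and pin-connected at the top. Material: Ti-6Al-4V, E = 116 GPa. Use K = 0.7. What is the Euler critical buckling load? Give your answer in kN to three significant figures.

P_cr ≈ 1250 kN

I = a⁴/12 = 88.7⁴/12 = 5.158×10^6 mm⁴
I = 5.158×10^6 mm⁴ = 5.158×10^-6 m⁴
Effective length L_e = K·L = 0.7 × 3.10 = 2.170 m
P_cr = π²EI / L_e² = π² × 116×10⁹ × 5.158×10^-6 / 2.170² = 1.254×10^6 N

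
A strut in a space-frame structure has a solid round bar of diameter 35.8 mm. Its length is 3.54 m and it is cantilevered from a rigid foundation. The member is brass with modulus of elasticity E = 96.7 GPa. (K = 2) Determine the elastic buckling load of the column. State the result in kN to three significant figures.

I = πd⁴/64 = π×35.8⁴/64 = 8.063×10^4 mm⁴
I = 8.063×10^4 mm⁴ = 8.063×10^-8 m⁴
Effective length L_e = K·L = 2 × 3.54 = 7.080 m
P_cr = π²EI / L_e² = π² × 96.7×10⁹ × 8.063×10^-8 / 7.080² = 1.535×10^3 N

P_cr ≈ 1.54 kN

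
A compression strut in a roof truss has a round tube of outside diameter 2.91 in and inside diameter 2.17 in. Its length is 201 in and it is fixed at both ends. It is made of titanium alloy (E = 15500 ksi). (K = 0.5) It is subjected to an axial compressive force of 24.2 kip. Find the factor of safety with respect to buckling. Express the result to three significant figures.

n ≈ 1.52

d_o = 2.91 in, d_i = 2.17 in
I = π(d_o⁴ − d_i⁴)/64 = π(2.91⁴ − 2.170⁴)/64 = 2.432 in⁴
Effective length L_e = K·L = 0.5 × 201 = 100.5 in
P_cr = π²EI / L_e² = π² × 15500×10³ × 2.432 / 100.5² = 3.683×10^4 lb
Factor of safety n = P_cr / P = 36.828 / 24.2 = 1.52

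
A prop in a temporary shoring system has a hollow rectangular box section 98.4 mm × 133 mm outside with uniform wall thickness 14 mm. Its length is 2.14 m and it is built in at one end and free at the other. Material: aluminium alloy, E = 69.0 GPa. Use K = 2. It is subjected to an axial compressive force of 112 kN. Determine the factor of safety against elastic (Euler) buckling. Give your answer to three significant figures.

n ≈ 2.49

Inner dimensions: h_i = 133 − 2×14 = 105.0 mm, b_i = 98.4 − 2×14 = 70.40 mm
Weak-axis I_min = (h_o·b_o³ − h_i·b_i³)/12 with b_o = 98.4, b_i = 70.40 mm (shorter outer/inner sides).
I_min = (133×98.4³ − 105.0×70.40³)/12 = 7.507×10^6 mm⁴
I = 7.507×10^6 mm⁴ = 7.507×10^-6 m⁴
Effective length L_e = K·L = 2 × 2.14 = 4.280 m
P_cr = π²EI / L_e² = π² × 69.0×10⁹ × 7.507×10^-6 / 4.280² = 2.791×10^5 N
Factor of safety n = P_cr / P = 279.07 / 112 = 2.49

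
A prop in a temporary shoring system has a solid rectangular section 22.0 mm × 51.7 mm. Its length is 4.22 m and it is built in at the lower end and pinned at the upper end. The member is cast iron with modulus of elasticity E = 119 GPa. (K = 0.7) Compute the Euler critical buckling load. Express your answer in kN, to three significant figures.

P_cr ≈ 6.17 kN

Buckling occurs about the weak axis: I_min = h·b³/12 with b = 22.0 mm (the shorter side).
I_min = 51.7×22.0³/12 = 4.588×10^4 mm⁴
I = 4.588×10^4 mm⁴ = 4.588×10^-8 m⁴
Effective length L_e = K·L = 0.7 × 4.22 = 2.954 m
P_cr = π²EI / L_e² = π² × 119×10⁹ × 4.588×10^-8 / 2.954² = 6.175×10^3 N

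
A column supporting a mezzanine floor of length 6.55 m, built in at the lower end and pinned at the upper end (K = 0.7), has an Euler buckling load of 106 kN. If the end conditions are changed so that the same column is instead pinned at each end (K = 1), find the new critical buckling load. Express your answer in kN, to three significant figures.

P_cr ∝ 1/K², so P_cr,new = P_cr,old × (K_old/K_new)² = 106 × (0.7/1)²
= 106 × 0.4900 = 51.9 kN

P_cr ≈ 51.9 kN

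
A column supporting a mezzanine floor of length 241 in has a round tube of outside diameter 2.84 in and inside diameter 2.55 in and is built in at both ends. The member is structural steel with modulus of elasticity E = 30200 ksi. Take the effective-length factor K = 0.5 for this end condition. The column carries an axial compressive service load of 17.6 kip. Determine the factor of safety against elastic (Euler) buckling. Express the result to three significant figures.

d_o = 2.84 in, d_i = 2.55 in
I = π(d_o⁴ − d_i⁴)/64 = π(2.84⁴ − 2.550⁴)/64 = 1.118 in⁴
Effective length L_e = K·L = 0.5 × 241 = 120.5 in
P_cr = π²EI / L_e² = π² × 30200×10³ × 1.118 / 120.5² = 2.295×10^4 lb
Factor of safety n = P_cr / P = 22.945 / 17.6 = 1.30

n ≈ 1.30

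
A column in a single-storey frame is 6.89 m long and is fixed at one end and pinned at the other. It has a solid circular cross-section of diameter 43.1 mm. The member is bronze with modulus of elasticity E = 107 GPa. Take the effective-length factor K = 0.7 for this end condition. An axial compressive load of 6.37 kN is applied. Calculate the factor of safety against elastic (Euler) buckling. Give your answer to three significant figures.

I = πd⁴/64 = π×43.1⁴/64 = 1.694×10^5 mm⁴
I = 1.694×10^5 mm⁴ = 1.694×10^-7 m⁴
Effective length L_e = K·L = 0.7 × 6.89 = 4.823 m
P_cr = π²EI / L_e² = π² × 107×10⁹ × 1.694×10^-7 / 4.823² = 7.690×10^3 N
Factor of safety n = P_cr / P = 7.6900 / 6.37 = 1.21

n ≈ 1.21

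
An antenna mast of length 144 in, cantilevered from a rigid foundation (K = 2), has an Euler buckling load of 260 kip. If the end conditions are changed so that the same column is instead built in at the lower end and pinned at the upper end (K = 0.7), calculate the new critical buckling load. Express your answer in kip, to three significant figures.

P_cr ∝ 1/K², so P_cr,new = P_cr,old × (K_old/K_new)² = 260 × (2/0.7)²
= 260 × 8.163 = 2120 kip

P_cr ≈ 2120 kip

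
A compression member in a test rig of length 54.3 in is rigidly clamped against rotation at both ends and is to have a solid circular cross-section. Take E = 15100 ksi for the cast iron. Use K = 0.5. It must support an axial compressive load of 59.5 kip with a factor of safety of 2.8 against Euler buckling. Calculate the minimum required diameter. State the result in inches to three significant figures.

Required P_cr = n·P = 2.8 × 59.5 = 166.6 kip
L_e = K·L = 0.5 × 54.3 = 27.15 in
Required I = P_cr·L_e²/(π²E) = 1.666×10^5 × 27.15² / (π² × 1.51×10^7) = 0.8240 in⁴
Solid circle: I = πd⁴/64  ⇒  d = (64I/π)^(1/4) = (64×0.8240/π)^(1/4) = 2.02 in

d ≈ 2.02 in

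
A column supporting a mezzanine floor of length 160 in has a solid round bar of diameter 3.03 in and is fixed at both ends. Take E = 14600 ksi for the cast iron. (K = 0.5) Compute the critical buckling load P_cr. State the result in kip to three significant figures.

P_cr ≈ 93.2 kip

I = πd⁴/64 = π×3.03⁴/64 = 4.138 in⁴
Effective length L_e = K·L = 0.5 × 160 = 80.00 in
P_cr = π²EI / L_e² = π² × 14600×10³ × 4.138 / 80.00² = 9.316×10^4 lb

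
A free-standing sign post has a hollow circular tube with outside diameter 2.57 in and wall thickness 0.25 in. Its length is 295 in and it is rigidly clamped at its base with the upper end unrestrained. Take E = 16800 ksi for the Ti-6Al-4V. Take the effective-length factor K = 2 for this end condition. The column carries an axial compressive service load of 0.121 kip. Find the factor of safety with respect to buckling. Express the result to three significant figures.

Inner diameter d_i = 2.57 − 2×0.25 = 2.070 in
I = π(d_o⁴ − d_i⁴)/64 = π(2.57⁴ − 2.070⁴)/64 = 1.240 in⁴
Effective length L_e = K·L = 2 × 295 = 590.0 in
P_cr = π²EI / L_e² = π² × 16800×10³ × 1.240 / 590.0² = 590.7 lb
Factor of safety n = P_cr / P = 0.59072 / 0.121 = 4.88

n ≈ 4.88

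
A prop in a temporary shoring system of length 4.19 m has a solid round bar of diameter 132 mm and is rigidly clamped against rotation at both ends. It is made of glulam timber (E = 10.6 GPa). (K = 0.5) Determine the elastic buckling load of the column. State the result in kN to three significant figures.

P_cr ≈ 355 kN

I = πd⁴/64 = π×132⁴/64 = 1.490×10^7 mm⁴
I = 1.490×10^7 mm⁴ = 1.490×10^-5 m⁴
Effective length L_e = K·L = 0.5 × 4.19 = 2.095 m
P_cr = π²EI / L_e² = π² × 10.6×10⁹ × 1.490×10^-5 / 2.095² = 3.552×10^5 N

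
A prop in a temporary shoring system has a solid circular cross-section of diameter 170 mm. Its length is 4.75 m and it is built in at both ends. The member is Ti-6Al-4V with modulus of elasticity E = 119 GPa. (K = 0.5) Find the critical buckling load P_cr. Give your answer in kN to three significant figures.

I = πd⁴/64 = π×170⁴/64 = 4.100×10^7 mm⁴
I = 4.100×10^7 mm⁴ = 4.100×10^-5 m⁴
Effective length L_e = K·L = 0.5 × 4.75 = 2.375 m
P_cr = π²EI / L_e² = π² × 119×10⁹ × 4.100×10^-5 / 2.375² = 8.537×10^6 N

P_cr ≈ 8540 kN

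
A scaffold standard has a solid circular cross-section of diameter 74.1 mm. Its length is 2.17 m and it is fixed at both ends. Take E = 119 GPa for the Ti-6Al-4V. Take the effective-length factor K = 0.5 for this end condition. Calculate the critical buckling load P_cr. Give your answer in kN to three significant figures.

P_cr ≈ 1480 kN

I = πd⁴/64 = π×74.1⁴/64 = 1.480×10^6 mm⁴
I = 1.480×10^6 mm⁴ = 1.480×10^-6 m⁴
Effective length L_e = K·L = 0.5 × 2.17 = 1.085 m
P_cr = π²EI / L_e² = π² × 119×10⁹ × 1.480×10^-6 / 1.085² = 1.476×10^6 N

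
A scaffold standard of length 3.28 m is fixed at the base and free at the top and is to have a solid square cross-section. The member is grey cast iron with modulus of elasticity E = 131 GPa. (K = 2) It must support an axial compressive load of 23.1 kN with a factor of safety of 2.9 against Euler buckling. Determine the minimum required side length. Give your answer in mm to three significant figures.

Required P_cr = n·P = 2.9 × 23.1 = 66.99 kN
L_e = K·L = 2 × 3.28 = 6.560 m
Required I = P_cr·L_e²/(π²E) = 6.699×10^4 × 6.560² / (π² × 1.31×10^11) = 2.230×10^-6 m⁴
I_req = 2.230×10^6 mm⁴
Solid square: I = a⁴/12  ⇒  a = (12I)^(1/4) = (12×2.230×10^6)^(1/4) = 71.9 mm

a ≈ 71.9 mm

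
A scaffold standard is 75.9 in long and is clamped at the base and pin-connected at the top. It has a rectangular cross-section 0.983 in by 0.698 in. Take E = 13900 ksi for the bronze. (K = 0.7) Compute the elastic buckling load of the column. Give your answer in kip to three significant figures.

P_cr ≈ 1.35 kip

Buckling occurs about the weak axis: I_min = h·b³/12 with b = 0.698 in (the shorter side).
I_min = 0.983×0.698³/12 = 2.786×10^-2 in⁴
Effective length L_e = K·L = 0.7 × 75.9 = 53.13 in
P_cr = π²EI / L_e² = π² × 13900×10³ × 2.786×10^-2 / 53.13² = 1.354×10^3 lb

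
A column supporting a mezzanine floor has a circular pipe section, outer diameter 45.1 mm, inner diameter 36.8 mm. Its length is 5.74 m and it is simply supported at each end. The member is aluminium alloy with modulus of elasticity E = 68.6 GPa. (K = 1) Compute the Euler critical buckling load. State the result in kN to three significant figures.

d_o = 45.1 mm, d_i = 36.8 mm
I = π(d_o⁴ − d_i⁴)/64 = π(45.1⁴ − 36.80⁴)/64 = 1.131×10^5 mm⁴
I = 1.131×10^5 mm⁴ = 1.131×10^-7 m⁴
Effective length L_e = K·L = 1 × 5.74 = 5.740 m
P_cr = π²EI / L_e² = π² × 68.6×10⁹ × 1.131×10^-7 / 5.740² = 2.323×10^3 N

P_cr ≈ 2.32 kN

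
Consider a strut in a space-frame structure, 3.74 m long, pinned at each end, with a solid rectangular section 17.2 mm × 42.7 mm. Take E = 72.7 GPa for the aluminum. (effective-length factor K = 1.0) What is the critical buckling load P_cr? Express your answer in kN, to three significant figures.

Buckling occurs about the weak axis: I_min = h·b³/12 with b = 17.2 mm (the shorter side).
I_min = 42.7×17.2³/12 = 1.811×10^4 mm⁴
I = 1.811×10^4 mm⁴ = 1.811×10^-8 m⁴
Effective length L_e = K·L = 1 × 3.74 = 3.740 m
P_cr = π²EI / L_e² = π² × 72.7×10⁹ × 1.811×10^-8 / 3.740² = 928.8 N

P_cr ≈ 0.929 kN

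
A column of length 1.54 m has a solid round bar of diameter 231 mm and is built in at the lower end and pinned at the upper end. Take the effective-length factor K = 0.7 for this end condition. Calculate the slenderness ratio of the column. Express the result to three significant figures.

For a solid circle r = d/4 = 231/4 = 57.75 mm
L_e = K·L = 0.7 × 1.54 m = 1.078 m = 1078.0 mm
λ = L_e / r_min = 1078.0 / 57.75 = 18.7

λ ≈ 18.7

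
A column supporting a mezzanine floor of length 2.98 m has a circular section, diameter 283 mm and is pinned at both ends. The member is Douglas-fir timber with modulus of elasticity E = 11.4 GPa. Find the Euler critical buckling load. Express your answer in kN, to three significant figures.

I = πd⁴/64 = π×283⁴/64 = 3.149×10^8 mm⁴
I = 3.149×10^8 mm⁴ = 3.149×10^-4 m⁴
Effective length L_e = K·L = 1 × 2.98 = 2.980 m
P_cr = π²EI / L_e² = π² × 11.4×10⁹ × 3.149×10^-4 / 2.980² = 3.989×10^6 N

P_cr ≈ 3990 kN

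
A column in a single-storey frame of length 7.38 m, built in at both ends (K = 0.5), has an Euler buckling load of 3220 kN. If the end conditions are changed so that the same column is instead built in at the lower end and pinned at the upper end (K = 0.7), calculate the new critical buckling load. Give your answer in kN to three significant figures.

P_cr ∝ 1/K², so P_cr,new = P_cr,old × (K_old/K_new)² = 3220 × (0.5/0.7)²
= 3220 × 0.5102 = 1640 kN

P_cr ≈ 1640 kN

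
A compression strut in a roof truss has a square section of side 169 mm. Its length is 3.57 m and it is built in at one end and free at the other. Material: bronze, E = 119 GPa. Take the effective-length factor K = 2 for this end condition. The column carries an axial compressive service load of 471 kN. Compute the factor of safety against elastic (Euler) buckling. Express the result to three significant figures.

n ≈ 3.33

I = a⁴/12 = 169⁴/12 = 6.798×10^7 mm⁴
I = 6.798×10^7 mm⁴ = 6.798×10^-5 m⁴
Effective length L_e = K·L = 2 × 3.57 = 7.140 m
P_cr = π²EI / L_e² = π² × 119×10⁹ × 6.798×10^-5 / 7.140² = 1.566×10^6 N
Factor of safety n = P_cr / P = 1566.1 / 471 = 3.33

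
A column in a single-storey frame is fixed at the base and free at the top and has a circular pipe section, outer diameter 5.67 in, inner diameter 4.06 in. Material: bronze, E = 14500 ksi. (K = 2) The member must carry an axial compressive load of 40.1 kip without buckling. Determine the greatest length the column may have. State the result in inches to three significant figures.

d_o = 5.67 in, d_i = 4.06 in
I = π(d_o⁴ − d_i⁴)/64 = π(5.67⁴ − 4.060⁴)/64 = 37.40 in⁴
At the buckling limit P_cr = P = 4.010×10^4 lb
From P_cr = π²EI/(K·L)²:  L = (1/K)·√(π²EI/P_cr) = (1/2)·√(π²×1.45×10^7×37.40/4.010×10^4)
L = 183 in

L_max ≈ 183 in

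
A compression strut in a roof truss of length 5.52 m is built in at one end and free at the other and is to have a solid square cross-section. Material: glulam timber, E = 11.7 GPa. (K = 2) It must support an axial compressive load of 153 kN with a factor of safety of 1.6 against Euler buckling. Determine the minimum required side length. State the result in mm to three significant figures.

a ≈ 236 mm

Required P_cr = n·P = 1.6 × 153 = 244.8 kN
L_e = K·L = 2 × 5.52 = 11.04 m
Required I = P_cr·L_e²/(π²E) = 2.448×10^5 × 11.04² / (π² × 1.17×10^10) = 2.584×10^-4 m⁴
I_req = 2.584×10^8 mm⁴
Solid square: I = a⁴/12  ⇒  a = (12I)^(1/4) = (12×2.584×10^8)^(1/4) = 236 mm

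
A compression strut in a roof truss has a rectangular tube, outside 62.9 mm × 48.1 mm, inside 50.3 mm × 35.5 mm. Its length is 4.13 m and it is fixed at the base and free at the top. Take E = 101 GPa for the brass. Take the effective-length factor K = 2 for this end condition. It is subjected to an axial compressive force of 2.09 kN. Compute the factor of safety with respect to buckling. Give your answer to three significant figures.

Weak-axis I_min = (h_o·b_o³ − h_i·b_i³)/12 with b_o = 48.1, b_i = 35.50 mm (shorter outer/inner sides).
I_min = (62.9×48.1³ − 50.30×35.50³)/12 = 3.958×10^5 mm⁴
I = 3.958×10^5 mm⁴ = 3.958×10^-7 m⁴
Effective length L_e = K·L = 2 × 4.13 = 8.260 m
P_cr = π²EI / L_e² = π² × 101×10⁹ × 3.958×10^-7 / 8.260² = 5.783×10^3 N
Factor of safety n = P_cr / P = 5.7826 / 2.09 = 2.77

n ≈ 2.77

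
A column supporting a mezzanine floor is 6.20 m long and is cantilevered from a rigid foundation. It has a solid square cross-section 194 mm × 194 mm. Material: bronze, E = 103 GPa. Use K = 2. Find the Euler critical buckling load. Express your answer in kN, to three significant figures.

I = a⁴/12 = 194⁴/12 = 1.180×10^8 mm⁴
I = 1.180×10^8 mm⁴ = 1.180×10^-4 m⁴
Effective length L_e = K·L = 2 × 6.20 = 12.40 m
P_cr = π²EI / L_e² = π² × 103×10⁹ × 1.180×10^-4 / 12.40² = 7.804×10^5 N

P_cr ≈ 780 kN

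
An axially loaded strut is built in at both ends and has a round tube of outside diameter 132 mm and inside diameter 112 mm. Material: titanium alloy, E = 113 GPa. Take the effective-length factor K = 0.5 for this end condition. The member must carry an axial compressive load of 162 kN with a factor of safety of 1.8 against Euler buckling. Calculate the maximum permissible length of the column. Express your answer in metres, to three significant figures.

d_o = 132 mm, d_i = 112 mm
I = π(d_o⁴ − d_i⁴)/64 = π(132⁴ − 112.0⁴)/64 = 7.179×10^6 mm⁴
I = 7.179×10^-6 m⁴
Required critical load P_cr = n·P = 1.8 × 162 = 291.6 kN = 2.916×10^5 N
From P_cr = π²EI/(K·L)²:  L = (1/K)·√(π²EI/P_cr) = (1/0.5)·√(π²×1.13×10^11×7.179×10^-6/2.916×10^5)
L = 10.5 m

L_max ≈ 10.5 m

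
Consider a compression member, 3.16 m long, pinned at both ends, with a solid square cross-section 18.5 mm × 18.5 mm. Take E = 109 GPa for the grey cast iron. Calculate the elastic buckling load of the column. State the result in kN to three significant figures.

I = a⁴/12 = 18.5⁴/12 = 9.761×10^3 mm⁴
I = 9.761×10^3 mm⁴ = 9.761×10^-9 m⁴
Effective length L_e = K·L = 1 × 3.16 = 3.160 m
P_cr = π²EI / L_e² = π² × 109×10⁹ × 9.761×10^-9 / 3.160² = 1.052×10^3 N

P_cr ≈ 1.05 kN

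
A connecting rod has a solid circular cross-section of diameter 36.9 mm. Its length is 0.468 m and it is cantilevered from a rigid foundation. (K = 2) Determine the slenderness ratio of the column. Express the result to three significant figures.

λ ≈ 101

I = πd⁴/64 = π×36.9⁴/64 = 9.101×10^4 mm⁴
A = 1.069×10^3 mm²;  r_min = √(I/A) = √(9.101×10^4/1.069×10^3) = 9.225 mm
L_e = K·L = 2 × 0.468 m = 0.9360 m = 936.00 mm
λ = L_e / r_min = 936.00 / 9.225 = 101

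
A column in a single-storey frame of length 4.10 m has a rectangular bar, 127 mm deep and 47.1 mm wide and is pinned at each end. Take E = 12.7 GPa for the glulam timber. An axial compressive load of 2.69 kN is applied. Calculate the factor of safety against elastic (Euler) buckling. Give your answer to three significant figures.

Buckling occurs about the weak axis: I_min = h·b³/12 with b = 47.1 mm (the shorter side).
I_min = 127×47.1³/12 = 1.106×10^6 mm⁴
I = 1.106×10^6 mm⁴ = 1.106×10^-6 m⁴
Effective length L_e = K·L = 1 × 4.10 = 4.100 m
P_cr = π²EI / L_e² = π² × 12.7×10⁹ × 1.106×10^-6 / 4.100² = 8.246×10^3 N
Factor of safety n = P_cr / P = 8.2456 / 2.69 = 3.07

n ≈ 3.07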